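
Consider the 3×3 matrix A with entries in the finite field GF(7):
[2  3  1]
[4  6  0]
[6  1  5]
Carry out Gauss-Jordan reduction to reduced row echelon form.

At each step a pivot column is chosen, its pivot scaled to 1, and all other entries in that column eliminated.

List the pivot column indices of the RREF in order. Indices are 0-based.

[1] R0 /= 2  ⇒  (1, 5, 4)
     R1 -= 4·R0  ⇒  (0, 0, 5)
     R2 -= 6·R0  ⇒  (0, 6, 2)
[2] R1 <-> R2
[2] R1 /= 6  ⇒  (0, 1, 5)
     R0 -= 5·R1  ⇒  (1, 0, 0)
[3] R2 /= 5  ⇒  (0, 0, 1)
     R1 -= 5·R2  ⇒  (0, 1, 0)

pivot columns: 0, 1, 2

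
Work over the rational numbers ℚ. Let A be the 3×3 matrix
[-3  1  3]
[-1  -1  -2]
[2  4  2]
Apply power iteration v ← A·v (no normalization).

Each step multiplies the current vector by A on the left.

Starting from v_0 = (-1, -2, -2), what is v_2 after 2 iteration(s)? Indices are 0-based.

v_2 = (-20, 26, -10)

v_0 = (-1, -2, -2).
v_1 = A·v_0 = (-5, 7, -14).
v_2 = A·v_1 = (-20, 26, -10).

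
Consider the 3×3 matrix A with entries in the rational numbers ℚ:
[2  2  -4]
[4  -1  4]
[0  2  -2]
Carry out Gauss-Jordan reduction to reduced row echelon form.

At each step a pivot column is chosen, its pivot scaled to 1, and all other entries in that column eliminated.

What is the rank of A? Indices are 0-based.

[1] R0 /= 2  ⇒  (1, 1, -2)
     R1 -= 4·R0  ⇒  (0, -5, 12)
[2] R1 /= -5  ⇒  (0, 1, -12/5)
     R0 -= 1·R1  ⇒  (1, 0, 2/5)
     R2 -= 2·R1  ⇒  (0, 0, 14/5)
[3] R2 /= 14/5  ⇒  (0, 0, 1)
     R0 -= 2/5·R2  ⇒  (1, 0, 0)
     R1 -= -12/5·R2  ⇒  (0, 1, 0)

rank = 3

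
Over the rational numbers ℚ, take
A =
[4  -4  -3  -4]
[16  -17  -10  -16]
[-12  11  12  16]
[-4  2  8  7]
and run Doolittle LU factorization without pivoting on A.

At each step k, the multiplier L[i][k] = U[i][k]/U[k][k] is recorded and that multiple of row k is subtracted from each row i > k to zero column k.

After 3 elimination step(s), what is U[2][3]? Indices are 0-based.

U[2][3] = 4

k=0: U[0][0]=4
  eliminate (1,0): mult=4, new row 1: (0, -1, 2, 0); set L[1][0]=4
  eliminate (2,0): mult=-3, new row 2: (0, -1, 3, 4); set L[2][0]=-3
  eliminate (3,0): mult=-1, new row 3: (0, -2, 5, 3); set L[3][0]=-1
k=1: U[1][1]=-1
  eliminate (2,1): mult=1, new row 2: (0, 0, 1, 4); set L[2][1]=1
  eliminate (3,1): mult=2, new row 3: (0, 0, 1, 3); set L[3][1]=2
k=2: U[2][2]=1
  eliminate (3,2): mult=1, new row 3: (0, 0, 0, -1); set L[3][2]=1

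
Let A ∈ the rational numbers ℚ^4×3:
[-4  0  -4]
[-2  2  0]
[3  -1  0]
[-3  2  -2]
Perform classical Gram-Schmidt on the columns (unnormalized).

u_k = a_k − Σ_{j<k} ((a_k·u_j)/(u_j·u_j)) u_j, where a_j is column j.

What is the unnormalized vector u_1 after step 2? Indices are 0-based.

Step 1: u_0 = a_0 = (-4, -2, 3, -3).
Step 2: u_1 = a_1 − (-13/38)·u_0 = (-26/19, 25/19, 1/38, 37/38).

u_1 = (-26/19, 25/19, 1/38, 37/38)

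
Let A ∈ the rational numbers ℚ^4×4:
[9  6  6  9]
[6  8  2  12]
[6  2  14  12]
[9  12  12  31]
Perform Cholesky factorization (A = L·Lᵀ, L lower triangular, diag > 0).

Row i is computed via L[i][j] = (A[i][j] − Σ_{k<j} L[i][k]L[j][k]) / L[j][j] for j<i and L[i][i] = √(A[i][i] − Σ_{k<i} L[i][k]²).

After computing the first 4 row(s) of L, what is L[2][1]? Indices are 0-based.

L[2][1] = -1

Step 1: L[0][0] = √(9) = 3.
  L[1][0] = (6) / L[0][0] = 2.
Step 2: L[1][1] = √(4) = 2.
  L[2][0] = (6) / L[0][0] = 2.
  L[2][1] = (-2) / L[1][1] = -1.
Step 3: L[2][2] = √(9) = 3.
  L[3][0] = (9) / L[0][0] = 3.
  L[3][1] = (6) / L[1][1] = 3.
  L[3][2] = (9) / L[2][2] = 3.
Step 4: L[3][3] = √(4) = 2.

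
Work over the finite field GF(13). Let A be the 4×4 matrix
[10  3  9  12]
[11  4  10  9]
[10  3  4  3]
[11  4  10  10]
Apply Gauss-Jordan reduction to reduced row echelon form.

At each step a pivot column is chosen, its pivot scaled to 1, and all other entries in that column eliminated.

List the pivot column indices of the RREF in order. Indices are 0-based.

pivot(0,0)=10: scale R0 → (1, 12, 10, 9)
  clear (1,0): R1 −= (11)R0 → (0, 2, 4, 1)
  clear (2,0): R2 −= (10)R0 → (0, 0, 8, 4)
  clear (3,0): R3 −= (11)R0 → (0, 2, 4, 2)
pivot(1,1)=2: scale R1 → (0, 1, 2, 7)
  clear (0,1): R0 −= (12)R1 → (1, 0, 12, 3)
  clear (3,1): R3 −= (2)R1 → (0, 0, 0, 1)
pivot(2,2)=8: scale R2 → (0, 0, 1, 7)
  clear (0,2): R0 −= (12)R2 → (1, 0, 0, 10)
  clear (1,2): R1 −= (2)R2 → (0, 1, 0, 6)
pivot(3,3)=1: scale R3 → (0, 0, 0, 1)
  clear (0,3): R0 −= (10)R3 → (1, 0, 0, 0)
  clear (1,3): R1 −= (6)R3 → (0, 1, 0, 0)
  clear (2,3): R2 −= (7)R3 → (0, 0, 1, 0)

pivot columns: 0, 1, 2, 3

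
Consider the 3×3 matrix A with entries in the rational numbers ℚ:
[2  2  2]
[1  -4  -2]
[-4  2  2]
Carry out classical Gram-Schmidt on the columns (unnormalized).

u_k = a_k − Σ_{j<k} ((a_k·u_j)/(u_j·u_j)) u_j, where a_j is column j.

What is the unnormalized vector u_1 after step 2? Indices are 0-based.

Step 1: u_0 = a_0 = (2, 1, -4).
Step 2: u_1 = a_1 − (-8/21)·u_0 = (58/21, -76/21, 10/21).

u_1 = (58/21, -76/21, 10/21)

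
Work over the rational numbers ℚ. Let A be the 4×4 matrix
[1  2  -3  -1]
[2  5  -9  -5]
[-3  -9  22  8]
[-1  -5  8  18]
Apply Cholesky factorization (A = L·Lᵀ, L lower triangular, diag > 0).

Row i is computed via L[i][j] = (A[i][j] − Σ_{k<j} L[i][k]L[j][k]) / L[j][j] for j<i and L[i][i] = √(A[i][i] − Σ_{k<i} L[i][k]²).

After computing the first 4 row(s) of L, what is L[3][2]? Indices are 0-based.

L[3][2] = -2

Step 1: L[0][0] = √(1) = 1.
  L[1][0] = (2) / L[0][0] = 2.
Step 2: L[1][1] = √(1) = 1.
  L[2][0] = (-3) / L[0][0] = -3.
  L[2][1] = (-3) / L[1][1] = -3.
Step 3: L[2][2] = √(4) = 2.
  L[3][0] = (-1) / L[0][0] = -1.
  L[3][1] = (-3) / L[1][1] = -3.
  L[3][2] = (-4) / L[2][2] = -2.
Step 4: L[3][3] = √(4) = 2.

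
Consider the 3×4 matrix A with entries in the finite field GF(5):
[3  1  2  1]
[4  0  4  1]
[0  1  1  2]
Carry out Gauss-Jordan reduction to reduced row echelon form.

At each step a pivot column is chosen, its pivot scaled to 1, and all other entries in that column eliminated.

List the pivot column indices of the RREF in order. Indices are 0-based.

pivot columns: 0, 1, 2

pivot(0,0)=3: scale R0 → (1, 2, 4, 2)
  clear (1,0): R1 −= (4)R0 → (0, 2, 3, 3)
pivot(1,1)=2: scale R1 → (0, 1, 4, 4)
  clear (0,1): R0 −= (2)R1 → (1, 0, 1, 4)
  clear (2,1): R2 −= (1)R1 → (0, 0, 2, 3)
pivot(2,2)=2: scale R2 → (0, 0, 1, 4)
  clear (0,2): R0 −= (1)R2 → (1, 0, 0, 0)
  clear (1,2): R1 −= (4)R2 → (0, 1, 0, 3)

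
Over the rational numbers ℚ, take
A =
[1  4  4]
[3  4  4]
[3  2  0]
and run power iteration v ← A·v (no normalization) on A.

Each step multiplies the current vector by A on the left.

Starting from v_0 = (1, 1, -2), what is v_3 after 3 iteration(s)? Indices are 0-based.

v_3 = (-3, 23, 53)

v_0 = (1, 1, -2).
v_1 = A·v_0 = (-3, -1, 5).
v_2 = A·v_1 = (13, 7, -11).
v_3 = A·v_2 = (-3, 23, 53).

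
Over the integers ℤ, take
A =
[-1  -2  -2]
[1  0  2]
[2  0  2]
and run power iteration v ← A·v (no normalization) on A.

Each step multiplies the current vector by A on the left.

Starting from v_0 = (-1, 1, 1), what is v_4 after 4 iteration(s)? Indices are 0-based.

v_0 = (-1, 1, 1).
v_1 = A·v_0 = (-3, 1, 0).
v_2 = A·v_1 = (1, -3, -6).
v_3 = A·v_2 = (17, -11, -10).
v_4 = A·v_3 = (25, -3, 14).

v_4 = (25, -3, 14)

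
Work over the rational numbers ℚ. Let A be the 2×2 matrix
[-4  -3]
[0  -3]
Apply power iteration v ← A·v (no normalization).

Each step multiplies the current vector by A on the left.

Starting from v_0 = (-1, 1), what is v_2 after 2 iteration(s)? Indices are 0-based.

v_2 = (5, 9)

v_0 = (-1, 1).
v_1 = A·v_0 = (1, -3).
v_2 = A·v_1 = (5, 9).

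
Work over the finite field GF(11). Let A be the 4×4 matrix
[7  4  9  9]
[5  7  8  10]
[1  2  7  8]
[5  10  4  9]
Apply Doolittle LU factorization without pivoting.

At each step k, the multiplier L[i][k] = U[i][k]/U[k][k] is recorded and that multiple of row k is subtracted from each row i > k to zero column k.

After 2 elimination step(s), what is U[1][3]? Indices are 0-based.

[col 0] pivot 7
  R1 -= 7*R0 → (0, 1, 0, 2)  (L[1][0] := 7)
  R2 -= 8*R0 → (0, 3, 1, 2)  (L[2][0] := 8)
  R3 -= 7*R0 → (0, 4, 7, 1)  (L[3][0] := 7)
[col 1] pivot 1
  R2 -= 3*R1 → (0, 0, 1, 7)  (L[2][1] := 3)
  R3 -= 4*R1 → (0, 0, 7, 4)  (L[3][1] := 4)

U[1][3] = 2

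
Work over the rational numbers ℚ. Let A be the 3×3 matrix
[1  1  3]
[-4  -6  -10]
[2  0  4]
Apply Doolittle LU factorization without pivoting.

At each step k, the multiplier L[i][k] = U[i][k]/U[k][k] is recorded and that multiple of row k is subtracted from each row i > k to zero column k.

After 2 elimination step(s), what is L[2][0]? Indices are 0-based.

k=0: U[0][0]=1
  eliminate (1,0): mult=-4, new row 1: (0, -2, 2); set L[1][0]=-4
  eliminate (2,0): mult=2, new row 2: (0, -2, -2); set L[2][0]=2
k=1: U[1][1]=-2
  eliminate (2,1): mult=1, new row 2: (0, 0, -4); set L[2][1]=1

L[2][0] = 2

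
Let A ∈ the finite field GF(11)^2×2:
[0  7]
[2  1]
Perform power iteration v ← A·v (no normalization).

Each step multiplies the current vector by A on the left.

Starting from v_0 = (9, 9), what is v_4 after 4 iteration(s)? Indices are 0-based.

v_4 = (10, 0)

v_0 = (9, 9).
v_1 = A·v_0 = (8, 5).
v_2 = A·v_1 = (2, 10).
v_3 = A·v_2 = (4, 3).
v_4 = A·v_3 = (10, 0).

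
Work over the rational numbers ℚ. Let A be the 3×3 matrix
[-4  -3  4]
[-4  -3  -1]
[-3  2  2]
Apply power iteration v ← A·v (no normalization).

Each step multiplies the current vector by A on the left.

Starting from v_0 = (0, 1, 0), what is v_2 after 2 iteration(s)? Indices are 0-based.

v_0 = (0, 1, 0).
v_1 = A·v_0 = (-3, -3, 2).
v_2 = A·v_1 = (29, 19, 7).

v_2 = (29, 19, 7)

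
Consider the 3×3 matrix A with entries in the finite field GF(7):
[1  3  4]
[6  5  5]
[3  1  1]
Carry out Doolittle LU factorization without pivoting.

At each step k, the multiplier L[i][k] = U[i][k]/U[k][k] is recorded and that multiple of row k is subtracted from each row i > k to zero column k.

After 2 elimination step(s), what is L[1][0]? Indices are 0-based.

Step 1: pivot at (0,0) is 1.
  row1 ← row1 − (6)·row0  ⇒  L[1][0]=6, U row1=(0, 1, 2)
  row2 ← row2 − (3)·row0  ⇒  L[2][0]=3, U row2=(0, 6, 3)
Step 2: pivot at (1,1) is 1.
  row2 ← row2 − (6)·row1  ⇒  L[2][1]=6, U row2=(0, 0, 5)

L[1][0] = 6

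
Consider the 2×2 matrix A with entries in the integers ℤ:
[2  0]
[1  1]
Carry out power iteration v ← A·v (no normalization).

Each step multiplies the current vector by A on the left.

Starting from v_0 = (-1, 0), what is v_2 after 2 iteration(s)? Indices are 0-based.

v_0 = (-1, 0).
v_1 = A·v_0 = (-2, -1).
v_2 = A·v_1 = (-4, -3).

v_2 = (-4, -3)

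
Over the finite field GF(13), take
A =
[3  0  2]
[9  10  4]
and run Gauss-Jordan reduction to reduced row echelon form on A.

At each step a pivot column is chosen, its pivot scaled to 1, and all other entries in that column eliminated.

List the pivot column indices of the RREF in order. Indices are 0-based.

pivot(0,0)=3: scale R0 → (1, 0, 5)
  clear (1,0): R1 −= (9)R0 → (0, 10, 11)
pivot(1,1)=10: scale R1 → (0, 1, 5)

pivot columns: 0, 1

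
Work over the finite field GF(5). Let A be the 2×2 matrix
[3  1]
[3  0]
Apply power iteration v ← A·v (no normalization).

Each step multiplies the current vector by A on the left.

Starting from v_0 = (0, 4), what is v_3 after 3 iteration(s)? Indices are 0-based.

v_0 = (0, 4).
v_1 = A·v_0 = (4, 0).
v_2 = A·v_1 = (2, 2).
v_3 = A·v_2 = (3, 1).

v_3 = (3, 1)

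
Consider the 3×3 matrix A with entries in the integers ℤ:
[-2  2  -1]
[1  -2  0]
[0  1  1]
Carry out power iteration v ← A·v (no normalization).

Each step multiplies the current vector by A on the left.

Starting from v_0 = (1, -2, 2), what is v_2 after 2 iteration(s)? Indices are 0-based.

v_0 = (1, -2, 2).
v_1 = A·v_0 = (-8, 5, 0).
v_2 = A·v_1 = (26, -18, 5).

v_2 = (26, -18, 5)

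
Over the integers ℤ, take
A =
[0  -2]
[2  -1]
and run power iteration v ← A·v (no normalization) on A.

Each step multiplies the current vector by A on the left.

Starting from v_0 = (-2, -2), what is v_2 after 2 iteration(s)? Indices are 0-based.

v_0 = (-2, -2).
v_1 = A·v_0 = (4, -2).
v_2 = A·v_1 = (4, 10).

v_2 = (4, 10)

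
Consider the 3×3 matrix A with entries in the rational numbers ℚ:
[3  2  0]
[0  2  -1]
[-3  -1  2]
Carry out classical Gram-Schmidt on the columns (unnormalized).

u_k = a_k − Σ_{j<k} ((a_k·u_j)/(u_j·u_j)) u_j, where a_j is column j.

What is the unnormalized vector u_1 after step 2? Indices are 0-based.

Step 1: u_0 = a_0 = (3, 0, -3).
Step 2: u_1 = a_1 − (1/2)·u_0 = (1/2, 2, 1/2).

u_1 = (1/2, 2, 1/2)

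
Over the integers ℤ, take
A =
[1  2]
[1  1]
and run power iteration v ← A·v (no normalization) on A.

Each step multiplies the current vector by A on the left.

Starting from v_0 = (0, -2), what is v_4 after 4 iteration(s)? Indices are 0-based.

v_4 = (-48, -34)

v_0 = (0, -2).
v_1 = A·v_0 = (-4, -2).
v_2 = A·v_1 = (-8, -6).
v_3 = A·v_2 = (-20, -14).
v_4 = A·v_3 = (-48, -34).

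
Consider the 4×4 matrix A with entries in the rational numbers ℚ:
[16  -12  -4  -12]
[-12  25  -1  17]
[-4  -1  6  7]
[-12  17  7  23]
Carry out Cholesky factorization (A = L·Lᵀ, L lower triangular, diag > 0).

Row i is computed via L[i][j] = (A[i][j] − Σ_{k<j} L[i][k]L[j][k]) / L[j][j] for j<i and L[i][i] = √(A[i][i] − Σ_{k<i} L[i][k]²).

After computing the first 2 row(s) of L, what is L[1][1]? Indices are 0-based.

Step 1: L[0][0] = √(16) = 4.
  L[1][0] = (-12) / L[0][0] = -3.
Step 2: L[1][1] = √(16) = 4.

L[1][1] = 4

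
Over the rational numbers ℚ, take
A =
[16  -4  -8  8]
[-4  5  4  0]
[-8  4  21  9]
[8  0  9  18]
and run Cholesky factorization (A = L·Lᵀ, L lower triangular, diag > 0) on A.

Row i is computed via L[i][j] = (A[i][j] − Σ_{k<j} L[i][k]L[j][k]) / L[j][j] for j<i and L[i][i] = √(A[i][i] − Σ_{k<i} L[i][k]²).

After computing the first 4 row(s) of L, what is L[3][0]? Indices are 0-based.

L[3][0] = 2

Step 1: L[0][0] = √(16) = 4.
  L[1][0] = (-4) / L[0][0] = -1.
Step 2: L[1][1] = √(4) = 2.
  L[2][0] = (-8) / L[0][0] = -2.
  L[2][1] = (2) / L[1][1] = 1.
Step 3: L[2][2] = √(16) = 4.
  L[3][0] = (8) / L[0][0] = 2.
  L[3][1] = (2) / L[1][1] = 1.
  L[3][2] = (12) / L[2][2] = 3.
Step 4: L[3][3] = √(4) = 2.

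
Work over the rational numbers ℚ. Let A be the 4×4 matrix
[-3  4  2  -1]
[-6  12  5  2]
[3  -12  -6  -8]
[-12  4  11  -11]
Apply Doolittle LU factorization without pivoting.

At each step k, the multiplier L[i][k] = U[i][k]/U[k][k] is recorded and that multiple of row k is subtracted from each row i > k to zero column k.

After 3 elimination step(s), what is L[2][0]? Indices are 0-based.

Step 1: pivot at (0,0) is -3.
  row1 ← row1 − (2)·row0  ⇒  L[1][0]=2, U row1=(0, 4, 1, 4)
  row2 ← row2 − (-1)·row0  ⇒  L[2][0]=-1, U row2=(0, -8, -4, -9)
  row3 ← row3 − (4)·row0  ⇒  L[3][0]=4, U row3=(0, -12, 3, -7)
Step 2: pivot at (1,1) is 4.
  row2 ← row2 − (-2)·row1  ⇒  L[2][1]=-2, U row2=(0, 0, -2, -1)
  row3 ← row3 − (-3)·row1  ⇒  L[3][1]=-3, U row3=(0, 0, 6, 5)
Step 3: pivot at (2,2) is -2.
  row3 ← row3 − (-3)·row2  ⇒  L[3][2]=-3, U row3=(0, 0, 0, 2)

L[2][0] = -1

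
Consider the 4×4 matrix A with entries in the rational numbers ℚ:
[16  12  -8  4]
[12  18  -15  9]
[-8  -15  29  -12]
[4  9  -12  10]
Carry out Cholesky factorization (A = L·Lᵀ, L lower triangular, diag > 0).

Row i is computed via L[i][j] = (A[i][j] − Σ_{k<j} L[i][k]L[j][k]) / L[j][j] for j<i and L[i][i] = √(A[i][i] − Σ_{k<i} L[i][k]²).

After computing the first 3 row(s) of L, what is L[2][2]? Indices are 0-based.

Step 1: L[0][0] = √(16) = 4.
  L[1][0] = (12) / L[0][0] = 3.
Step 2: L[1][1] = √(9) = 3.
  L[2][0] = (-8) / L[0][0] = -2.
  L[2][1] = (-9) / L[1][1] = -3.
Step 3: L[2][2] = √(16) = 4.

L[2][2] = 4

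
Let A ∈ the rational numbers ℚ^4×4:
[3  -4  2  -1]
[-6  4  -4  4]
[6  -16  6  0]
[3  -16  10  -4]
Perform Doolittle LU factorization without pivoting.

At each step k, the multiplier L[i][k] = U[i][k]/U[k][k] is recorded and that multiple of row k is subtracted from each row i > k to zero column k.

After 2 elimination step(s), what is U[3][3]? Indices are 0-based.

U[3][3] = -9

[col 0] pivot 3
  R1 -= -2*R0 → (0, -4, 0, 2)  (L[1][0] := -2)
  R2 -= 2*R0 → (0, -8, 2, 2)  (L[2][0] := 2)
  R3 -= 1*R0 → (0, -12, 8, -3)  (L[3][0] := 1)
[col 1] pivot -4
  R2 -= 2*R1 → (0, 0, 2, -2)  (L[2][1] := 2)
  R3 -= 3*R1 → (0, 0, 8, -9)  (L[3][1] := 3)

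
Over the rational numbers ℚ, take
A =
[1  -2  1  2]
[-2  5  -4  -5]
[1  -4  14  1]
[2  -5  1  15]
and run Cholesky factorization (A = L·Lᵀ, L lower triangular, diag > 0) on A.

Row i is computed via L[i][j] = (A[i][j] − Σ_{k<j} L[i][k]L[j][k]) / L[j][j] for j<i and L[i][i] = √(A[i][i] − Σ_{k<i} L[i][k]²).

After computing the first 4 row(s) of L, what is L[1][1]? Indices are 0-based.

L[1][1] = 1

Step 1: L[0][0] = √(1) = 1.
  L[1][0] = (-2) / L[0][0] = -2.
Step 2: L[1][1] = √(1) = 1.
  L[2][0] = (1) / L[0][0] = 1.
  L[2][1] = (-2) / L[1][1] = -2.
Step 3: L[2][2] = √(9) = 3.
  L[3][0] = (2) / L[0][0] = 2.
  L[3][1] = (-1) / L[1][1] = -1.
  L[3][2] = (-3) / L[2][2] = -1.
Step 4: L[3][3] = √(9) = 3.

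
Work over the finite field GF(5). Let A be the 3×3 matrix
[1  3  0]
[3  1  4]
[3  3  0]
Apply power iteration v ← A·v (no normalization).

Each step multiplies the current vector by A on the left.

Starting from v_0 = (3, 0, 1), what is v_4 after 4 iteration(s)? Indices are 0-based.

v_0 = (3, 0, 1).
v_1 = A·v_0 = (3, 3, 4).
v_2 = A·v_1 = (2, 3, 3).
v_3 = A·v_2 = (1, 1, 0).
v_4 = A·v_3 = (4, 4, 1).

v_4 = (4, 4, 1)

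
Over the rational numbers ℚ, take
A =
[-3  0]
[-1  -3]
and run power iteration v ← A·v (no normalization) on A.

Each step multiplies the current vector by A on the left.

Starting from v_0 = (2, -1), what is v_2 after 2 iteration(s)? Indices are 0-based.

v_0 = (2, -1).
v_1 = A·v_0 = (-6, 1).
v_2 = A·v_1 = (18, 3).

v_2 = (18, 3)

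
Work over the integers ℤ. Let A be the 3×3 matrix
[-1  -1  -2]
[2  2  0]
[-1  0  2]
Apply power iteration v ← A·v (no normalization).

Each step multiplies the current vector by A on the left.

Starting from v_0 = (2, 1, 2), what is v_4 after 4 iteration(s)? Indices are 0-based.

v_0 = (2, 1, 2).
v_1 = A·v_0 = (-7, 6, 2).
v_2 = A·v_1 = (-3, -2, 11).
v_3 = A·v_2 = (-17, -10, 25).
v_4 = A·v_3 = (-23, -54, 67).

v_4 = (-23, -54, 67)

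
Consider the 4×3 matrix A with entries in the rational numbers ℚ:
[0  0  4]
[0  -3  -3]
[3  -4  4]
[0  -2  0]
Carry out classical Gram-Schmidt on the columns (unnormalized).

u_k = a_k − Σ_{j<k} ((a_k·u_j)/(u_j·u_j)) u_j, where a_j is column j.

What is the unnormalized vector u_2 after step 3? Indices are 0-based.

u_2 = (4, -12/13, 0, 18/13)

Step 1: u_0 = a_0 = (0, 0, 3, 0).
Step 2: u_1 = a_1 − (-4/3)·u_0 = (0, -3, 0, -2).
Step 3: u_2 = a_2 − (4/3)·u_0 − (9/13)·u_1 = (4, -12/13, 0, 18/13).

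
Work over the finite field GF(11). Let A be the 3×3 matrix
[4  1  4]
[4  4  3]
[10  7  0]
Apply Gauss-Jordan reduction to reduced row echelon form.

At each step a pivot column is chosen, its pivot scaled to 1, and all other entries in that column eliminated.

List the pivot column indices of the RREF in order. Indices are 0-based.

step 1: normalize row 0 (÷4) = (1, 3, 1)
  row 1: subtract 4×row0 = (0, 3, 10)
  row 2: subtract 10×row0 = (0, 10, 1)
step 2: normalize row 1 (÷3) = (0, 1, 7)
  row 0: subtract 3×row1 = (1, 0, 2)
  row 2: subtract 10×row1 = (0, 0, 8)
step 3: normalize row 2 (÷8) = (0, 0, 1)
  row 0: subtract 2×row2 = (1, 0, 0)
  row 1: subtract 7×row2 = (0, 1, 0)

pivot columns: 0, 1, 2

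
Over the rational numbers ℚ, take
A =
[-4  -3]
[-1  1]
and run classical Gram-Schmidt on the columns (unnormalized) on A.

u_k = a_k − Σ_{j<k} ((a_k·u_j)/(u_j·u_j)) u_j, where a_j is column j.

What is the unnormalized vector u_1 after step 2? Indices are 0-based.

u_1 = (-7/17, 28/17)

Step 1: u_0 = a_0 = (-4, -1).
Step 2: u_1 = a_1 − (11/17)·u_0 = (-7/17, 28/17).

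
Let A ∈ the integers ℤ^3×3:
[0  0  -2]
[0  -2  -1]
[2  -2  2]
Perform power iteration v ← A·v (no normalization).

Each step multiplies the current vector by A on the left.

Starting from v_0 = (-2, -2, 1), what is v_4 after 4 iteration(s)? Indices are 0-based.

v_4 = (8, -40, -28)

v_0 = (-2, -2, 1).
v_1 = A·v_0 = (-2, 3, 2).
v_2 = A·v_1 = (-4, -8, -6).
v_3 = A·v_2 = (12, 22, -4).
v_4 = A·v_3 = (8, -40, -28).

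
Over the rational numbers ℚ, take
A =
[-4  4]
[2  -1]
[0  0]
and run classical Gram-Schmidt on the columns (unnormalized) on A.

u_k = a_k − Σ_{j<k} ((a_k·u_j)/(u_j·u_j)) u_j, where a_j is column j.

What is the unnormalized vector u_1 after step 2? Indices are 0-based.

Step 1: u_0 = a_0 = (-4, 2, 0).
Step 2: u_1 = a_1 − (-9/10)·u_0 = (2/5, 4/5, 0).

u_1 = (2/5, 4/5, 0)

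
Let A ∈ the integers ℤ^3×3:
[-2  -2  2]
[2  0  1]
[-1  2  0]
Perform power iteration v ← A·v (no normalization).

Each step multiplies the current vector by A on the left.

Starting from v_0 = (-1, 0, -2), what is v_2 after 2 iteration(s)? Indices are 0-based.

v_0 = (-1, 0, -2).
v_1 = A·v_0 = (-2, -4, 1).
v_2 = A·v_1 = (14, -3, -6).

v_2 = (14, -3, -6)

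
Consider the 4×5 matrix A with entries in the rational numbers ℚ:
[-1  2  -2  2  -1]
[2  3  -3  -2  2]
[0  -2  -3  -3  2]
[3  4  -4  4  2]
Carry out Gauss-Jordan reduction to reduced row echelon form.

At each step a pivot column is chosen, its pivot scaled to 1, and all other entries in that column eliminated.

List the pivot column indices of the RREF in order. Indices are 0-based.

step 1: normalize row 0 (÷-1) = (1, -2, 2, -2, 1)
  row 1: subtract 2×row0 = (0, 7, -7, 2, 0)
  row 3: subtract 3×row0 = (0, 10, -10, 10, -1)
step 2: normalize row 1 (÷7) = (0, 1, -1, 2/7, 0)
  row 0: subtract -2×row1 = (1, 0, 0, -10/7, 1)
  row 2: subtract -2×row1 = (0, 0, -5, -17/7, 2)
  row 3: subtract 10×row1 = (0, 0, 0, 50/7, -1)
step 3: normalize row 2 (÷-5) = (0, 0, 1, 17/35, -2/5)
  row 1: subtract -1×row2 = (0, 1, 0, 27/35, -2/5)
step 4: normalize row 3 (÷50/7) = (0, 0, 0, 1, -7/50)
  row 0: subtract -10/7×row3 = (1, 0, 0, 0, 4/5)
  row 1: subtract 27/35×row3 = (0, 1, 0, 0, -73/250)
  row 2: subtract 17/35×row3 = (0, 0, 1, 0, -83/250)

pivot columns: 0, 1, 2, 3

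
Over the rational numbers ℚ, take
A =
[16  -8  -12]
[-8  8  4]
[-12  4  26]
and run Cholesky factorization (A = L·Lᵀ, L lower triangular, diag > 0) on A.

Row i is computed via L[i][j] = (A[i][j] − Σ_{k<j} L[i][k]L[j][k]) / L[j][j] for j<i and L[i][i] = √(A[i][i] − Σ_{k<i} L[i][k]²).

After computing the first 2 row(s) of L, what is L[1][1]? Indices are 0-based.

Step 1: L[0][0] = √(16) = 4.
  L[1][0] = (-8) / L[0][0] = -2.
Step 2: L[1][1] = √(4) = 2.

L[1][1] = 2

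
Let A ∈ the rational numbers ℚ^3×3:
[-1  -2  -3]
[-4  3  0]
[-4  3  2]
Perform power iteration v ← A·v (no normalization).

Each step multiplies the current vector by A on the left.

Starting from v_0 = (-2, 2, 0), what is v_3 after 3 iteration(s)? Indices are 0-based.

v_3 = (-266, 422, 578)

v_0 = (-2, 2, 0).
v_1 = A·v_0 = (-2, 14, 14).
v_2 = A·v_1 = (-68, 50, 78).
v_3 = A·v_2 = (-266, 422, 578).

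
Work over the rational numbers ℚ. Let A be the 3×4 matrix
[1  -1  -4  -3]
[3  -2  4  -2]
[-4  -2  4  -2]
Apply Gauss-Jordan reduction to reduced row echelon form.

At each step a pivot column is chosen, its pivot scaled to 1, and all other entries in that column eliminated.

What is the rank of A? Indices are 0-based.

rank = 3

step 1: normalize row 0 (÷1) = (1, -1, -4, -3)
  row 1: subtract 3×row0 = (0, 1, 16, 7)
  row 2: subtract -4×row0 = (0, -6, -12, -14)
step 2: normalize row 1 (÷1) = (0, 1, 16, 7)
  row 0: subtract -1×row1 = (1, 0, 12, 4)
  row 2: subtract -6×row1 = (0, 0, 84, 28)
step 3: normalize row 2 (÷84) = (0, 0, 1, 1/3)
  row 0: subtract 12×row2 = (1, 0, 0, 0)
  row 1: subtract 16×row2 = (0, 1, 0, 5/3)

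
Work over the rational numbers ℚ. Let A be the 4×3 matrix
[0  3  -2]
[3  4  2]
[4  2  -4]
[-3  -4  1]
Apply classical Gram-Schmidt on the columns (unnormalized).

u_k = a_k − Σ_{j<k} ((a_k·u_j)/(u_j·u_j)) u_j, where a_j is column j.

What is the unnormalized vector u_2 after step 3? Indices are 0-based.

u_2 = (-620/253, 1503/506, -558/253, 15/506)

Step 1: u_0 = a_0 = (0, 3, 4, -3).
Step 2: u_1 = a_1 − (16/17)·u_0 = (3, 20/17, -30/17, -20/17).
Step 3: u_2 = a_2 − (-13/34)·u_0 − (38/253)·u_1 = (-620/253, 1503/506, -558/253, 15/506).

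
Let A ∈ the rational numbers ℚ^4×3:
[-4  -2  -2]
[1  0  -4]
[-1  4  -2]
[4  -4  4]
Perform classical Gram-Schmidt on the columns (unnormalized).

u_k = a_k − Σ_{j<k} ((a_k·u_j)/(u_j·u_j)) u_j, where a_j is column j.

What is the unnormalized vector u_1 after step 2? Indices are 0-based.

Step 1: u_0 = a_0 = (-4, 1, -1, 4).
Step 2: u_1 = a_1 − (-6/17)·u_0 = (-58/17, 6/17, 62/17, -44/17).

u_1 = (-58/17, 6/17, 62/17, -44/17)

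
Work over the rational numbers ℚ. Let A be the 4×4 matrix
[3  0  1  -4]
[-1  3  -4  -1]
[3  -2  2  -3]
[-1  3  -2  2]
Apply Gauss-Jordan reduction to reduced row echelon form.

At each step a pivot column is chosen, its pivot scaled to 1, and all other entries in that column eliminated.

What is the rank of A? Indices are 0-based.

rank = 4

pivot(0,0)=3: scale R0 → (1, 0, 1/3, -4/3)
  clear (1,0): R1 −= (-1)R0 → (0, 3, -11/3, -7/3)
  clear (2,0): R2 −= (3)R0 → (0, -2, 1, 1)
  clear (3,0): R3 −= (-1)R0 → (0, 3, -5/3, 2/3)
pivot(1,1)=3: scale R1 → (0, 1, -11/9, -7/9)
  clear (2,1): R2 −= (-2)R1 → (0, 0, -13/9, -5/9)
  clear (3,1): R3 −= (3)R1 → (0, 0, 2, 3)
pivot(2,2)=-13/9: scale R2 → (0, 0, 1, 5/13)
  clear (0,2): R0 −= (1/3)R2 → (1, 0, 0, -19/13)
  clear (1,2): R1 −= (-11/9)R2 → (0, 1, 0, -4/13)
  clear (3,2): R3 −= (2)R2 → (0, 0, 0, 29/13)
pivot(3,3)=29/13: scale R3 → (0, 0, 0, 1)
  clear (0,3): R0 −= (-19/13)R3 → (1, 0, 0, 0)
  clear (1,3): R1 −= (-4/13)R3 → (0, 1, 0, 0)
  clear (2,3): R2 −= (5/13)R3 → (0, 0, 1, 0)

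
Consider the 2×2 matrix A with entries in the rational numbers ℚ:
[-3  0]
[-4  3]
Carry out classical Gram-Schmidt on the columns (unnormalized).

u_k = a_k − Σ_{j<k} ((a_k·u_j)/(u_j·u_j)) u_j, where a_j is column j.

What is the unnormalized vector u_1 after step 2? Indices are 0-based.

Step 1: u_0 = a_0 = (-3, -4).
Step 2: u_1 = a_1 − (-12/25)·u_0 = (-36/25, 27/25).

u_1 = (-36/25, 27/25)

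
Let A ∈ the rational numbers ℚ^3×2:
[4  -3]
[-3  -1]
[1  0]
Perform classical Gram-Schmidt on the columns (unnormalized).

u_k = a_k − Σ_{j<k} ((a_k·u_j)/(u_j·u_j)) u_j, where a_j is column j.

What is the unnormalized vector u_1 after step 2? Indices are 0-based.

u_1 = (-21/13, -53/26, 9/26)

Step 1: u_0 = a_0 = (4, -3, 1).
Step 2: u_1 = a_1 − (-9/26)·u_0 = (-21/13, -53/26, 9/26).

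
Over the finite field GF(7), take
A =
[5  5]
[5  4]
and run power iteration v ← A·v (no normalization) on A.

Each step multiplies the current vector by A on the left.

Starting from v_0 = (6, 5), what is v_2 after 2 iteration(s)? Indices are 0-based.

v_0 = (6, 5).
v_1 = A·v_0 = (6, 1).
v_2 = A·v_1 = (0, 6).

v_2 = (0, 6)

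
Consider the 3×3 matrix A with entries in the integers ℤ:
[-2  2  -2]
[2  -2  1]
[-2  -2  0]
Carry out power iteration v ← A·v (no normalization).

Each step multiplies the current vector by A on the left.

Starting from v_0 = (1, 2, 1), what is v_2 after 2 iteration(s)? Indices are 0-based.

v_2 = (10, -4, 2)

v_0 = (1, 2, 1).
v_1 = A·v_0 = (0, -1, -6).
v_2 = A·v_1 = (10, -4, 2).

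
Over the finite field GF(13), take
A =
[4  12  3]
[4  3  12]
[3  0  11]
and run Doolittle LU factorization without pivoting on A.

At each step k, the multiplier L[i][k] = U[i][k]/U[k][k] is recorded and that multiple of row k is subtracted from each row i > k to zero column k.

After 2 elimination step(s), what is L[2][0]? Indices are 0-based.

[col 0] pivot 4
  R1 -= 1*R0 → (0, 4, 9)  (L[1][0] := 1)
  R2 -= 4*R0 → (0, 4, 12)  (L[2][0] := 4)
[col 1] pivot 4
  R2 -= 1*R1 → (0, 0, 3)  (L[2][1] := 1)

L[2][0] = 4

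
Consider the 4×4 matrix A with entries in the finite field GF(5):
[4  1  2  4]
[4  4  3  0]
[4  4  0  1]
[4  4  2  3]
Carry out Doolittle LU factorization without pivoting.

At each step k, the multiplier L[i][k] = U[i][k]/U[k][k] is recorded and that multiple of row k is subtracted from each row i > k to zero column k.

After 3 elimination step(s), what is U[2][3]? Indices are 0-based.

U[2][3] = 1

Step 1: pivot at (0,0) is 4.
  row1 ← row1 − (1)·row0  ⇒  L[1][0]=1, U row1=(0, 3, 1, 1)
  row2 ← row2 − (1)·row0  ⇒  L[2][0]=1, U row2=(0, 3, 3, 2)
  row3 ← row3 − (1)·row0  ⇒  L[3][0]=1, U row3=(0, 3, 0, 4)
Step 2: pivot at (1,1) is 3.
  row2 ← row2 − (1)·row1  ⇒  L[2][1]=1, U row2=(0, 0, 2, 1)
  row3 ← row3 − (1)·row1  ⇒  L[3][1]=1, U row3=(0, 0, 4, 3)
Step 3: pivot at (2,2) is 2.
  row3 ← row3 − (2)·row2  ⇒  L[3][2]=2, U row3=(0, 0, 0, 1)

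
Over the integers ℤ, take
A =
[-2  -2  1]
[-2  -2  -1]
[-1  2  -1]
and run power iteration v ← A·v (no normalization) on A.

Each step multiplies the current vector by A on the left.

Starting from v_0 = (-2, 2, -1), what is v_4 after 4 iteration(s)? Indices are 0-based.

v_0 = (-2, 2, -1).
v_1 = A·v_0 = (-1, 1, 7).
v_2 = A·v_1 = (7, -7, -4).
v_3 = A·v_2 = (-4, 4, -17).
v_4 = A·v_3 = (-17, 17, 29).

v_4 = (-17, 17, 29)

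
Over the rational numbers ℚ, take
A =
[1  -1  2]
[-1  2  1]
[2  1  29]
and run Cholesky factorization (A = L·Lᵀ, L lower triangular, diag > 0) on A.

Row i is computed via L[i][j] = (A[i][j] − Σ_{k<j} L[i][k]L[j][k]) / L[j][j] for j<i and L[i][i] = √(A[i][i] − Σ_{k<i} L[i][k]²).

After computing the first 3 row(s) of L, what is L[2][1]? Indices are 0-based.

Step 1: L[0][0] = √(1) = 1.
  L[1][0] = (-1) / L[0][0] = -1.
Step 2: L[1][1] = √(1) = 1.
  L[2][0] = (2) / L[0][0] = 2.
  L[2][1] = (3) / L[1][1] = 3.
Step 3: L[2][2] = √(16) = 4.

L[2][1] = 3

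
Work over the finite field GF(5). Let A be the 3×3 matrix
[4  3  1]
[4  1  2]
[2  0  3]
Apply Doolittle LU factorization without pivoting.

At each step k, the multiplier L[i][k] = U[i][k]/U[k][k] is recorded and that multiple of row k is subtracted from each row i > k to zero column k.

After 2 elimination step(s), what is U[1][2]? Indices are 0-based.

[col 0] pivot 4
  R1 -= 1*R0 → (0, 3, 1)  (L[1][0] := 1)
  R2 -= 3*R0 → (0, 1, 0)  (L[2][0] := 3)
[col 1] pivot 3
  R2 -= 2*R1 → (0, 0, 3)  (L[2][1] := 2)

U[1][2] = 1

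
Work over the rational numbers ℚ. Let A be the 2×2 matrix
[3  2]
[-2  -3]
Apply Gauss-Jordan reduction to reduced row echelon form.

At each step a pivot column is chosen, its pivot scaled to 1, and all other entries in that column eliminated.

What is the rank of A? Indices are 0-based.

rank = 2

step 1: normalize row 0 (÷3) = (1, 2/3)
  row 1: subtract -2×row0 = (0, -5/3)
step 2: normalize row 1 (÷-5/3) = (0, 1)
  row 0: subtract 2/3×row1 = (1, 0)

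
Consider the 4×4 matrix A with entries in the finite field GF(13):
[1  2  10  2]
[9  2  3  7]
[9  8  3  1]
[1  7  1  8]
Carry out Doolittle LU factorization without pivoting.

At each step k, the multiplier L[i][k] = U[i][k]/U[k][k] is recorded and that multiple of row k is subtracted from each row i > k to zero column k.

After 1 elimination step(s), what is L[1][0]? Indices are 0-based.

Step 1: pivot at (0,0) is 1.
  row1 ← row1 − (9)·row0  ⇒  L[1][0]=9, U row1=(0, 10, 4, 2)
  row2 ← row2 − (9)·row0  ⇒  L[2][0]=9, U row2=(0, 3, 4, 9)
  row3 ← row3 − (1)·row0  ⇒  L[3][0]=1, U row3=(0, 5, 4, 6)

L[1][0] = 9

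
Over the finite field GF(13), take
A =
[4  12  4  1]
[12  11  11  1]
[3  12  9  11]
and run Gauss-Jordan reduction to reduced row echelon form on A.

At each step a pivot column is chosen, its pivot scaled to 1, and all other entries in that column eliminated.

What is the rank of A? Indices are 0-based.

rank = 3

pivot(0,0)=4: scale R0 → (1, 3, 1, 10)
  clear (1,0): R1 −= (12)R0 → (0, 1, 12, 11)
  clear (2,0): R2 −= (3)R0 → (0, 3, 6, 7)
pivot(1,1)=1: scale R1 → (0, 1, 12, 11)
  clear (0,1): R0 −= (3)R1 → (1, 0, 4, 3)
  clear (2,1): R2 −= (3)R1 → (0, 0, 9, 0)
pivot(2,2)=9: scale R2 → (0, 0, 1, 0)
  clear (0,2): R0 −= (4)R2 → (1, 0, 0, 3)
  clear (1,2): R1 −= (12)R2 → (0, 1, 0, 11)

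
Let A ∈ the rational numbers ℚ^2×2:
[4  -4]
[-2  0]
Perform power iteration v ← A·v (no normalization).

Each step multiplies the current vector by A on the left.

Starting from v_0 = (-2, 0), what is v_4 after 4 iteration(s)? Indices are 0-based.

v_4 = (-1408, 512)

v_0 = (-2, 0).
v_1 = A·v_0 = (-8, 4).
v_2 = A·v_1 = (-48, 16).
v_3 = A·v_2 = (-256, 96).
v_4 = A·v_3 = (-1408, 512).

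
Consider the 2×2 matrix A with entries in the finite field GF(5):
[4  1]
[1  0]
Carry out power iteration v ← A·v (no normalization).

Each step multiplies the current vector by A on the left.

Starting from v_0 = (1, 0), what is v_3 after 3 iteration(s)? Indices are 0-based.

v_3 = (2, 2)

v_0 = (1, 0).
v_1 = A·v_0 = (4, 1).
v_2 = A·v_1 = (2, 4).
v_3 = A·v_2 = (2, 2).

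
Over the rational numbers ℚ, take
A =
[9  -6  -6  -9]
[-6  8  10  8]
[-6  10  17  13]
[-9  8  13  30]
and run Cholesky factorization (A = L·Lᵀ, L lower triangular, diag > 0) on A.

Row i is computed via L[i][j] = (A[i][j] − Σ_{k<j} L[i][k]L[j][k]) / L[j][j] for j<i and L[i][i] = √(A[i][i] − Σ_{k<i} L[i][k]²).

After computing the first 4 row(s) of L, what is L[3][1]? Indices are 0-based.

Step 1: L[0][0] = √(9) = 3.
  L[1][0] = (-6) / L[0][0] = -2.
Step 2: L[1][1] = √(4) = 2.
  L[2][0] = (-6) / L[0][0] = -2.
  L[2][1] = (6) / L[1][1] = 3.
Step 3: L[2][2] = √(4) = 2.
  L[3][0] = (-9) / L[0][0] = -3.
  L[3][1] = (2) / L[1][1] = 1.
  L[3][2] = (4) / L[2][2] = 2.
Step 4: L[3][3] = √(16) = 4.

L[3][1] = 1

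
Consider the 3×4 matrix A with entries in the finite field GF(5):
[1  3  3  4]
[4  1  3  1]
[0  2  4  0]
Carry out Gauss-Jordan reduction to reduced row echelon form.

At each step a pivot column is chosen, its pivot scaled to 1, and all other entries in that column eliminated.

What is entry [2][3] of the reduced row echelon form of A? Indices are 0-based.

M[2][3] = 0

step 1: normalize row 0 (÷1) = (1, 3, 3, 4)
  row 1: subtract 4×row0 = (0, 4, 1, 0)
step 2: normalize row 1 (÷4) = (0, 1, 4, 0)
  row 0: subtract 3×row1 = (1, 0, 1, 4)
  row 2: subtract 2×row1 = (0, 0, 1, 0)
step 3: normalize row 2 (÷1) = (0, 0, 1, 0)
  row 0: subtract 1×row2 = (1, 0, 0, 4)
  row 1: subtract 4×row2 = (0, 1, 0, 0)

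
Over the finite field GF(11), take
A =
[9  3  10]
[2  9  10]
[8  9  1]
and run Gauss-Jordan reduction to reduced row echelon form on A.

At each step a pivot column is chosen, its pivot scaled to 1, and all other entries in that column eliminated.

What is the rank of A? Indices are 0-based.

rank = 3

[1] R0 /= 9  ⇒  (1, 4, 6)
     R1 -= 2·R0  ⇒  (0, 1, 9)
     R2 -= 8·R0  ⇒  (0, 10, 8)
[2] R1 /= 1  ⇒  (0, 1, 9)
     R0 -= 4·R1  ⇒  (1, 0, 3)
     R2 -= 10·R1  ⇒  (0, 0, 6)
[3] R2 /= 6  ⇒  (0, 0, 1)
     R0 -= 3·R2  ⇒  (1, 0, 0)
     R1 -= 9·R2  ⇒  (0, 1, 0)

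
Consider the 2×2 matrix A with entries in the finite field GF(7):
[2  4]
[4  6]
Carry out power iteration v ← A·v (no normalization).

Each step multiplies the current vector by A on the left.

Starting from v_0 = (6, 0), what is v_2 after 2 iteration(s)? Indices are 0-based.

v_0 = (6, 0).
v_1 = A·v_0 = (5, 3).
v_2 = A·v_1 = (1, 3).

v_2 = (1, 3)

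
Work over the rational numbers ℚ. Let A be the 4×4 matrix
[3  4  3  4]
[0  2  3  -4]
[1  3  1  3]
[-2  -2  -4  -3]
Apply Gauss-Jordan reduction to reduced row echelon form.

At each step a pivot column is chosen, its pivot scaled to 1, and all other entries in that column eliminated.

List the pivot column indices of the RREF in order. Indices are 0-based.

step 1: normalize row 0 (÷3) = (1, 4/3, 1, 4/3)
  row 2: subtract 1×row0 = (0, 5/3, 0, 5/3)
  row 3: subtract -2×row0 = (0, 2/3, -2, -1/3)
step 2: normalize row 1 (÷2) = (0, 1, 3/2, -2)
  row 0: subtract 4/3×row1 = (1, 0, -1, 4)
  row 2: subtract 5/3×row1 = (0, 0, -5/2, 5)
  row 3: subtract 2/3×row1 = (0, 0, -3, 1)
step 3: normalize row 2 (÷-5/2) = (0, 0, 1, -2)
  row 0: subtract -1×row2 = (1, 0, 0, 2)
  row 1: subtract 3/2×row2 = (0, 1, 0, 1)
  row 3: subtract -3×row2 = (0, 0, 0, -5)
step 4: normalize row 3 (÷-5) = (0, 0, 0, 1)
  row 0: subtract 2×row3 = (1, 0, 0, 0)
  row 1: subtract 1×row3 = (0, 1, 0, 0)
  row 2: subtract -2×row3 = (0, 0, 1, 0)

pivot columns: 0, 1, 2, 3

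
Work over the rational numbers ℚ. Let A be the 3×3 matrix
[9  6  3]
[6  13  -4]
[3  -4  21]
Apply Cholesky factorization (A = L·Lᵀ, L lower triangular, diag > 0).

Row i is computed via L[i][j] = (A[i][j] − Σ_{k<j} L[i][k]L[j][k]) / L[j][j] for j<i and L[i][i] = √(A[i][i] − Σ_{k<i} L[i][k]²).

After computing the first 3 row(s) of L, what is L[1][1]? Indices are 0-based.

Step 1: L[0][0] = √(9) = 3.
  L[1][0] = (6) / L[0][0] = 2.
Step 2: L[1][1] = √(9) = 3.
  L[2][0] = (3) / L[0][0] = 1.
  L[2][1] = (-6) / L[1][1] = -2.
Step 3: L[2][2] = √(16) = 4.

L[1][1] = 3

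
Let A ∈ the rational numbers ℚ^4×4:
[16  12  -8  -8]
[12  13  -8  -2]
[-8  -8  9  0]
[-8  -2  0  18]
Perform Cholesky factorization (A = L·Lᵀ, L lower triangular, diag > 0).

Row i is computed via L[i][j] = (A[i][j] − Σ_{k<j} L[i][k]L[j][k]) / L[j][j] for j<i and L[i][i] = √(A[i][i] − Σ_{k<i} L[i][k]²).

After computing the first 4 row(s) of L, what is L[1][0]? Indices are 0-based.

L[1][0] = 3

Step 1: L[0][0] = √(16) = 4.
  L[1][0] = (12) / L[0][0] = 3.
Step 2: L[1][1] = √(4) = 2.
  L[2][0] = (-8) / L[0][0] = -2.
  L[2][1] = (-2) / L[1][1] = -1.
Step 3: L[2][2] = √(4) = 2.
  L[3][0] = (-8) / L[0][0] = -2.
  L[3][1] = (4) / L[1][1] = 2.
  L[3][2] = (-2) / L[2][2] = -1.
Step 4: L[3][3] = √(9) = 3.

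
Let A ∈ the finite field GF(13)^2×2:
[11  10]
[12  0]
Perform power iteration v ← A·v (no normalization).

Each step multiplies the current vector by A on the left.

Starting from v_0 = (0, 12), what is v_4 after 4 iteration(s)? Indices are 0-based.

v_4 = (5, 5)

v_0 = (0, 12).
v_1 = A·v_0 = (3, 0).
v_2 = A·v_1 = (7, 10).
v_3 = A·v_2 = (8, 6).
v_4 = A·v_3 = (5, 5).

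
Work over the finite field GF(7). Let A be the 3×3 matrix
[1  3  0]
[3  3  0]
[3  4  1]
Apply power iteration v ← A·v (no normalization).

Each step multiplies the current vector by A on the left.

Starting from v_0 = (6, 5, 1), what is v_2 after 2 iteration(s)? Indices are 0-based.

v_0 = (6, 5, 1).
v_1 = A·v_0 = (0, 5, 4).
v_2 = A·v_1 = (1, 1, 3).

v_2 = (1, 1, 3)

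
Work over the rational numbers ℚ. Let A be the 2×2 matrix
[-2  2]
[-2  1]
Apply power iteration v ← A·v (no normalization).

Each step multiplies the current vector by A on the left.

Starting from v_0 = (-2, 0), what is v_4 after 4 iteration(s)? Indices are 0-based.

v_0 = (-2, 0).
v_1 = A·v_0 = (4, 4).
v_2 = A·v_1 = (0, -4).
v_3 = A·v_2 = (-8, -4).
v_4 = A·v_3 = (8, 12).

v_4 = (8, 12)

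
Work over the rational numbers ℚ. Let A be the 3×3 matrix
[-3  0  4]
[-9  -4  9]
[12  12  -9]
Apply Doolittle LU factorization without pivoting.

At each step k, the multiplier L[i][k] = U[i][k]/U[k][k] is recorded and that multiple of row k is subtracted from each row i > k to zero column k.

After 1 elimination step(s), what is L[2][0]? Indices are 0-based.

L[2][0] = -4

k=0: U[0][0]=-3
  eliminate (1,0): mult=3, new row 1: (0, -4, -3); set L[1][0]=3
  eliminate (2,0): mult=-4, new row 2: (0, 12, 7); set L[2][0]=-4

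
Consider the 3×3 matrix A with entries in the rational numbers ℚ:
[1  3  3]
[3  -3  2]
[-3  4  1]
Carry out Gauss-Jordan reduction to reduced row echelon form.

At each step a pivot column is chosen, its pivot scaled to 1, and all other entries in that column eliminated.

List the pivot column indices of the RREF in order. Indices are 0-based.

pivot columns: 0, 1, 2

pivot(0,0)=1: scale R0 → (1, 3, 3)
  clear (1,0): R1 −= (3)R0 → (0, -12, -7)
  clear (2,0): R2 −= (-3)R0 → (0, 13, 10)
pivot(1,1)=-12: scale R1 → (0, 1, 7/12)
  clear (0,1): R0 −= (3)R1 → (1, 0, 5/4)
  clear (2,1): R2 −= (13)R1 → (0, 0, 29/12)
pivot(2,2)=29/12: scale R2 → (0, 0, 1)
  clear (0,2): R0 −= (5/4)R2 → (1, 0, 0)
  clear (1,2): R1 −= (7/12)R2 → (0, 1, 0)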